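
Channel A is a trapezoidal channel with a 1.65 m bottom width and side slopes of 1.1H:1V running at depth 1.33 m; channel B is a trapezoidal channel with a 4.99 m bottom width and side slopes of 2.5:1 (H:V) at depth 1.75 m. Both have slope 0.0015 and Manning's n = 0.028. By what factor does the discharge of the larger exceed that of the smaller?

5.28

Channel A: With bottom width b = 1.65 m and side slope z = 1.1: A = (b + zy)y = (1.65 + 1.1×1.33)×1.33 = 4.14 m²; P = b + 2y√(1+z²) = 1.65 + 2×1.33×1.487 = 5.604 m. Hydraulic radius R = A/P = 4.14/5.604 = 0.7388 m. Q_A = (1/0.028)·4.14·0.7388^(2/3)·√0.0015 = 4.68 m³/s.
Channel B: With bottom width b = 4.99 m and side slope z = 2.5: A = (b + zy)y = (4.99 + 2.5×1.75)×1.75 = 16.39 m²; P = b + 2y√(1+z²) = 4.99 + 2×1.75×2.693 = 14.41 m. Hydraulic radius R = A/P = 16.39/14.41 = 1.137 m. Q_B = (1/0.028)·16.39·1.137^(2/3)·√0.0015 = 24.69 m³/s.
The larger discharge is 24.69 m³/s and the smaller is 4.68 m³/s; the ratio is 5.28.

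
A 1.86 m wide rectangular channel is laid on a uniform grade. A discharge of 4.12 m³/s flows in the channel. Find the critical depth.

For a rectangular channel, critical depth y_c = (q²/g)^(1/3) where q = Q/b = 4.12/1.86 = 2.215 m²/s.
So y_c = (2.215²/9.81)^(1/3) = 0.794 m.

y_c = 0.794 m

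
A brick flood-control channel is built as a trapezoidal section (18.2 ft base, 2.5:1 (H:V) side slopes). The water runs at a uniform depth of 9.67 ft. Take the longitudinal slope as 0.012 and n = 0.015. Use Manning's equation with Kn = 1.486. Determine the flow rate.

With bottom width b = 18.2 ft and side slope z = 2.5: A = (b + zy)y = (18.2 + 2.5×9.67)×9.67 = 409.8 ft²; P = b + 2y√(1+z²) = 18.2 + 2×9.67×2.693 = 70.27 ft.
Hydraulic radius R = A/P = 409.8/70.27 = 5.831 ft.
Manning's equation: Q = (1.486/n) A R^(2/3) S^(1/2) = (1.486/0.015) × 409.8 × 5.831^(2/3) × 0.012^(1/2) = 14400 ft³/s.

Q = 14400 ft³/s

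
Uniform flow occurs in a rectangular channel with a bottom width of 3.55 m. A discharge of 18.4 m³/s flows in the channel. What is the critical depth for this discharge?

y_c = 1.4 m

For a rectangular channel, critical depth y_c = (q²/g)^(1/3) where q = Q/b = 18.4/3.55 = 5.183 m²/s.
So y_c = (5.183²/9.81)^(1/3) = 1.4 m.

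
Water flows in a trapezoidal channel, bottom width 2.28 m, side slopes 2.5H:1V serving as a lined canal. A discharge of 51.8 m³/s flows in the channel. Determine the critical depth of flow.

At critical depth, Q² T / (g A³) = 1, i.e. A³/T = Q²/g = 51.8²/9.81 = 273.5.
Try y = 1.5 m: A³/T = 75.66 — low.
Try y = 2.48 m: A³/T = 633.6 — high.
Try y = 2.04 m: A³/T = 273.4 — close enough.

y_c = 2.04 m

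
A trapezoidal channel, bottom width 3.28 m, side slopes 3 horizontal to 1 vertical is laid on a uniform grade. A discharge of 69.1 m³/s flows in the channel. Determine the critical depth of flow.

y_c = 2.07 m

At critical depth, Q² T / (g A³) = 1, i.e. A³/T = Q²/g = 69.1²/9.81 = 486.7.
Try y = 1.47 m: A³/T = 119.4 — low.
Try y = 2.43 m: A³/T = 948.8 — high.
Try y = 2.07 m: A³/T = 482.8 — close enough.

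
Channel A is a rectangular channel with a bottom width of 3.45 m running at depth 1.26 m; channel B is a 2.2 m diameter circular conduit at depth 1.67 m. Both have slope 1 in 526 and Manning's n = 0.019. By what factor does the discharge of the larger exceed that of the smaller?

Channel A: Flow area A = b·y = 3.45 × 1.26 = 4.347 m². Wetted perimeter P = b + 2y = 3.45 + 2×1.26 = 5.97 m. Hydraulic radius R = A/P = 4.347/5.97 = 0.7281 m. Q_A = (1/0.019)·4.347·0.7281^(2/3)·√0.001901 = 8.074 m³/s.
Channel B: For a circular section of diameter D = 2.2 m at depth y = 1.67 m, the central angle is θ = 2 arccos(1 − 2y/D) = 4.231 rad. Then A = (D²/8)(θ − sin θ) = 3.096 m² and P = Dθ/2 = 4.654 m. Hydraulic radius R = A/P = 3.096/4.654 = 0.6652 m. Q_B = (1/0.019)·3.096·0.6652^(2/3)·√0.001901 = 5.414 m³/s.
The larger discharge is 8.074 m³/s and the smaller is 5.414 m³/s; the ratio is 1.49.

1.49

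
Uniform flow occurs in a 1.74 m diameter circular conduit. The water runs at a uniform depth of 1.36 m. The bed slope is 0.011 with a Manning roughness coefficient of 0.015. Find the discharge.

Q = 9.11 m³/s

For a circular section of diameter D = 1.74 m at depth y = 1.36 m, the central angle is θ = 2 arccos(1 − 2y/D) = 4.338 rad. Then A = (D²/8)(θ − sin θ) = 1.994 m² and P = Dθ/2 = 3.774 m.
Hydraulic radius R = A/P = 1.994/3.774 = 0.5283 m.
Manning's equation: Q = (1/n) A R^(2/3) S^(1/2) = (1/0.015) × 1.994 × 0.5283^(2/3) × 0.011^(1/2) = 9.11 m³/s.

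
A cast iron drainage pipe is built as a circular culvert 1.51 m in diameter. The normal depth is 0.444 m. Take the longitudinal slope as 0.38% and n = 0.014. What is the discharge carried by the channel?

For a circular section of diameter D = 1.51 m at depth y = 0.444 m, the central angle is θ = 2 arccos(1 − 2y/D) = 2.292 rad. Then A = (D²/8)(θ − sin θ) = 0.4394 m² and P = Dθ/2 = 1.731 m.
Hydraulic radius R = A/P = 0.4394/1.731 = 0.2539 m.
Manning's equation: Q = (1/n) A R^(2/3) S^(1/2) = (1/0.014) × 0.4394 × 0.2539^(2/3) × 0.0038^(1/2) = 0.776 m³/s.

Q = 0.776 m³/s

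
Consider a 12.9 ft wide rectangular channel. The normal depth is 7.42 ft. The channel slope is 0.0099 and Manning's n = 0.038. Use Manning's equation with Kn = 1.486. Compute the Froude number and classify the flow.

Flow area A = b·y = 12.9 × 7.42 = 95.72 ft². Wetted perimeter P = b + 2y = 12.9 + 2×7.42 = 27.74 ft.
Hydraulic radius R = A/P = 95.72/27.74 = 3.451 ft.
V = (1.486/n) R^(2/3) √S = (1.486/0.038) × 3.451^(2/3) × √0.0099 = 8.885 ft/s. Hydraulic depth D_h = A/T = 95.72/12.9 = 7.42 ft.
Froude number Fr = V/√(g·D_h) = 8.885/√(32.2×7.42) = 0.575, which is less than 1, so the flow is subcritical.

subcritical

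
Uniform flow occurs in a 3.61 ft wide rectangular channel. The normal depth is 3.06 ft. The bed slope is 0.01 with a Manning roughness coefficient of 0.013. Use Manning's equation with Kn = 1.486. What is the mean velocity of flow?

Flow area A = b·y = 3.61 × 3.06 = 11.05 ft². Wetted perimeter P = b + 2y = 3.61 + 2×3.06 = 9.73 ft.
Hydraulic radius R = A/P = 11.05/9.73 = 1.135 ft.
From Manning's equation, V = (1.486/n) R^(2/3) S^(1/2) = (1.486/0.013) × 1.135^(2/3) × 0.01^(1/2) = 12.4 ft/s.

V = 12.4 ft/s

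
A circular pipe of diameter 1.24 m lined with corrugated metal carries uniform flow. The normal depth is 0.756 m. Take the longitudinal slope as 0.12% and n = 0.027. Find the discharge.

For a circular section of diameter D = 1.24 m at depth y = 0.756 m, the central angle is θ = 2 arccos(1 − 2y/D) = 3.584 rad. Then A = (D²/8)(θ − sin θ) = 0.7711 m² and P = Dθ/2 = 2.222 m.
Hydraulic radius R = A/P = 0.7711/2.222 = 0.347 m.
Manning's equation: Q = (1/n) A R^(2/3) S^(1/2) = (1/0.027) × 0.7711 × 0.347^(2/3) × 0.0012^(1/2) = 0.489 m³/s.

Q = 0.489 m³/s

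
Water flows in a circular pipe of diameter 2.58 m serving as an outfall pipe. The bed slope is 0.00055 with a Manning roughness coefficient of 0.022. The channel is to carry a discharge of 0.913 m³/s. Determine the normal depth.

Manning's equation rearranged: A R^(2/3) = nQ / (1·√S) = 0.022 × 0.913 / (√0.00055) = 0.8565.
Trying y = 0.706 m: A R^(2/3) = 0.6389 — low.
Trying y = 0.904 m: A R^(2/3) = 1.028 — high.
Trying y = 0.821 m: A R^(2/3) = 0.8562 — matches.

y_n = 0.821 m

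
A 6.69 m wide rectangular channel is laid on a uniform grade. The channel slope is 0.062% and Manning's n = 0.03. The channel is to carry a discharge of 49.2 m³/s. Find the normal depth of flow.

Manning's equation rearranged: A R^(2/3) = nQ / (1·√S) = 0.03 × 49.2 / (√0.00062) = 59.28.
Trying y = 6.66 m: A R^(2/3) = 75.97 — too large.
Trying y = 4.58 m: A R^(2/3) = 47.55 — too small.
Trying y = 5.45 m: A R^(2/3) = 59.27 — ≈ 59.28.

y_n = 5.45 m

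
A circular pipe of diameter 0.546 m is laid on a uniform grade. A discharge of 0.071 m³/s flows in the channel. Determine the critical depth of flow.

y_c = 0.173 m

At critical depth, Q² T / (g A³) = 1, i.e. A³/T = Q²/g = 0.071²/9.81 = 0.0005139.
At y = 0.201 m: A³/T = 0.0009086 — over.
At y = 0.15 m: A³/T = 0.0002928 — short.
At y = 0.173 m: A³/T = 0.0005092 — matches.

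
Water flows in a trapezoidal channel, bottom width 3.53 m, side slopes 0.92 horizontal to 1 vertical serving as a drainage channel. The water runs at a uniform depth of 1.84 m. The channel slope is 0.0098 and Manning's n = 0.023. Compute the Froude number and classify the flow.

supercritical

With bottom width b = 3.53 m and side slope z = 0.92: A = (b + zy)y = (3.53 + 0.92×1.84)×1.84 = 9.61 m²; P = b + 2y√(1+z²) = 3.53 + 2×1.84×1.359 = 8.53 m.
Hydraulic radius R = A/P = 9.61/8.53 = 1.127 m.
V = (1/n) R^(2/3) √S = (1/0.023) × 1.127^(2/3) × √0.0098 = 4.66 m/s. Hydraulic depth D_h = A/T = 9.61/6.916 = 1.39 m.
Froude number Fr = V/√(g·D_h) = 4.66/√(9.81×1.39) = 1.26, which is greater than 1, so the flow is supercritical.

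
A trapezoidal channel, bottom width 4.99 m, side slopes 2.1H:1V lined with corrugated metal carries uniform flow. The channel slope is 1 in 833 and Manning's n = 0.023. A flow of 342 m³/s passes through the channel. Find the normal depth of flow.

Manning's equation rearranged: A R^(2/3) = nQ / (1·√S) = 0.023 × 342 / (√0.0012) = 227.
Trying y = 7.61 m: A R^(2/3) = 398.9 — over.
Trying y = 4.66 m: A R^(2/3) = 129.6 — short.
Trying y = 5.97 m: A R^(2/3) = 226.9 — ≈ 227.

y_n = 5.97 m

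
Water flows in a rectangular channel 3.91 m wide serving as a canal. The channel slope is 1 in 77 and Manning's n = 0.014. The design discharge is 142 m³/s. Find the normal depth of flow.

y_n = 3.77 m

Manning's equation rearranged: A R^(2/3) = nQ / (1·√S) = 0.014 × 142 / (√0.01299) = 17.44.
Trying y = 4.42 m: A R^(2/3) = 21.17 — high.
Trying y = 3.77 m: A R^(2/3) = 17.44 — ≈ 17.44.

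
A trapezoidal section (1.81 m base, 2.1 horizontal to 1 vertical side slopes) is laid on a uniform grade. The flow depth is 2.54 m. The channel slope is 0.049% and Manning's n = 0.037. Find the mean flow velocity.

V = 0.724 m/s

With bottom width b = 1.81 m and side slope z = 2.1: A = (b + zy)y = (1.81 + 2.1×2.54)×2.54 = 18.15 m²; P = b + 2y√(1+z²) = 1.81 + 2×2.54×2.326 = 13.63 m.
Hydraulic radius R = A/P = 18.15/13.63 = 1.332 m.
From Manning's equation, V = (1/n) R^(2/3) S^(1/2) = (1/0.037) × 1.332^(2/3) × 0.00049^(1/2) = 0.724 m/s.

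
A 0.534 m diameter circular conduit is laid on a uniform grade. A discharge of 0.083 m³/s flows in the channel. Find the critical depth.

y_c = 0.189 m

At critical depth, Q² T / (g A³) = 1, i.e. A³/T = Q²/g = 0.083²/9.81 = 0.0007022.
Trying y = 0.15 m: A³/T = 0.0002856 — too small.
Trying y = 0.22 m: A³/T = 0.001253 — too large.
Trying y = 0.189 m: A³/T = 0.0006987 — ≈ 0.0007022.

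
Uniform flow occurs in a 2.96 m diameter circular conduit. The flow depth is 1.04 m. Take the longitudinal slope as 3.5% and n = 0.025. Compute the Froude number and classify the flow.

For a circular section of diameter D = 2.96 m at depth y = 1.04 m, the central angle is θ = 2 arccos(1 − 2y/D) = 2.538 rad. Then A = (D²/8)(θ − sin θ) = 2.158 m² and P = Dθ/2 = 3.756 m.
Hydraulic radius R = A/P = 2.158/3.756 = 0.5745 m.
V = (1/n) R^(2/3) √S = (1/0.025) × 0.5745^(2/3) × √0.035 = 5.171 m/s. Hydraulic depth D_h = A/T = 2.158/2.826 = 0.7635 m.
Froude number Fr = V/√(g·D_h) = 5.171/√(9.81×0.7635) = 1.89, which is greater than 1, so the flow is supercritical.

supercritical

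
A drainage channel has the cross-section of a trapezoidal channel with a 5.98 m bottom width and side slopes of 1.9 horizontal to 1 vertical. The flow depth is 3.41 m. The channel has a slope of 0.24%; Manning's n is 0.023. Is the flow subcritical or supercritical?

With bottom width b = 5.98 m and side slope z = 1.9: A = (b + zy)y = (5.98 + 1.9×3.41)×3.41 = 42.49 m²; P = b + 2y√(1+z²) = 5.98 + 2×3.41×2.147 = 20.62 m.
Hydraulic radius R = A/P = 42.49/20.62 = 2.06 m.
V = (1/n) R^(2/3) √S = (1/0.023) × 2.06^(2/3) × √0.0024 = 3.449 m/s. Hydraulic depth D_h = A/T = 42.49/18.94 = 2.243 m.
Froude number Fr = V/√(g·D_h) = 3.449/√(9.81×2.243) = 0.735, which is less than 1, so the flow is subcritical.

subcritical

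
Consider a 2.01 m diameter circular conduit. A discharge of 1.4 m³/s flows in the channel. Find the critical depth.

y_c = 0.554 m

At critical depth, Q² T / (g A³) = 1, i.e. A³/T = Q²/g = 1.4²/9.81 = 0.1998.
Trying y = 0.378 m: A³/T = 0.04505 — low.
Trying y = 0.554 m: A³/T = 0.2005 — matches.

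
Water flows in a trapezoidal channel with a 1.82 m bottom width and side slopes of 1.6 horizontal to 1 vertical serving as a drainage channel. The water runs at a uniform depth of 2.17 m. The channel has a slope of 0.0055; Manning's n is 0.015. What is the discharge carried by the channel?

With bottom width b = 1.82 m and side slope z = 1.6: A = (b + zy)y = (1.82 + 1.6×2.17)×2.17 = 11.48 m²; P = b + 2y√(1+z²) = 1.82 + 2×2.17×1.887 = 10.01 m.
Hydraulic radius R = A/P = 11.48/10.01 = 1.147 m.
Manning's equation: Q = (1/n) A R^(2/3) S^(1/2) = (1/0.015) × 11.48 × 1.147^(2/3) × 0.0055^(1/2) = 62.2 m³/s.

Q = 62.2 m³/s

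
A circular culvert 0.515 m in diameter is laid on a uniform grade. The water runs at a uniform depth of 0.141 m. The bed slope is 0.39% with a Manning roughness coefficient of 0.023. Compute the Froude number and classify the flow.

For a circular section of diameter D = 0.515 m at depth y = 0.141 m, the central angle is θ = 2 arccos(1 − 2y/D) = 2.203 rad. Then A = (D²/8)(θ − sin θ) = 0.04627 m² and P = Dθ/2 = 0.5672 m.
Hydraulic radius R = A/P = 0.04627/0.5672 = 0.08158 m.
V = (1/n) R^(2/3) √S = (1/0.023) × 0.08158^(2/3) × √0.0039 = 0.5107 m/s. Hydraulic depth D_h = A/T = 0.04627/0.4593 = 0.1007 m.
Froude number Fr = V/√(g·D_h) = 0.5107/√(9.81×0.1007) = 0.514, which is less than 1, so the flow is subcritical.

subcritical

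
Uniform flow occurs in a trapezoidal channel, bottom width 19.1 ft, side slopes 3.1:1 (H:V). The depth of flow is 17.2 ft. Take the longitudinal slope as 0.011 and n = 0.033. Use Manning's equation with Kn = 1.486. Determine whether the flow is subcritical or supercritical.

supercritical

With bottom width b = 19.1 ft and side slope z = 3.1: A = (b + zy)y = (19.1 + 3.1×17.2)×17.2 = 1246 ft²; P = b + 2y√(1+z²) = 19.1 + 2×17.2×3.257 = 131.2 ft.
Hydraulic radius R = A/P = 1246/131.2 = 9.498 ft.
V = (1.486/n) R^(2/3) √S = (1.486/0.033) × 9.498^(2/3) × √0.011 = 21.18 ft/s. Hydraulic depth D_h = A/T = 1246/125.7 = 9.906 ft.
Froude number Fr = V/√(g·D_h) = 21.18/√(32.2×9.906) = 1.19, which is greater than 1, so the flow is supercritical.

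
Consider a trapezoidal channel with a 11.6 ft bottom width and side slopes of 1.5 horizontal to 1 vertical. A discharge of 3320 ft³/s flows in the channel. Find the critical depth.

y_c = 9.32 ft

At critical depth, Q² T / (g A³) = 1, i.e. A³/T = Q²/g = 3320²/32.2 = 342300.
Try y = 6.67 ft: A³/T = 94670 — low.
Try y = 10.9 ft: A³/T = 638300 — high.
Try y = 9.32 ft: A³/T = 342500 — matches.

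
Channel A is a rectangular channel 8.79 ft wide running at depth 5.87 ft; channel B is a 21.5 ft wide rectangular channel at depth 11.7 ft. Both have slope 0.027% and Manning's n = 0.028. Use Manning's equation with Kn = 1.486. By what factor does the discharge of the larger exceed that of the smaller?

Channel A: Flow area A = b·y = 8.79 × 5.87 = 51.6 ft². Wetted perimeter P = b + 2y = 8.79 + 2×5.87 = 20.53 ft. Hydraulic radius R = A/P = 51.6/20.53 = 2.513 ft. Q_A = (1.486/0.028)·51.6·2.513^(2/3)·√0.00027 = 83.18 ft³/s.
Channel B: Flow area A = b·y = 21.5 × 11.7 = 251.5 ft². Wetted perimeter P = b + 2y = 21.5 + 2×11.7 = 44.9 ft. Hydraulic radius R = A/P = 251.5/44.9 = 5.602 ft. Q_B = (1.486/0.028)·251.5·5.602^(2/3)·√0.00027 = 692 ft³/s.
The larger discharge is 692 ft³/s and the smaller is 83.18 ft³/s; the ratio is 8.32.

8.32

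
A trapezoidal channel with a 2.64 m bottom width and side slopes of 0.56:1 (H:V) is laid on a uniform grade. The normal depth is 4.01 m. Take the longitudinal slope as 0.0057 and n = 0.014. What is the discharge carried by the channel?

With bottom width b = 2.64 m and side slope z = 0.56: A = (b + zy)y = (2.64 + 0.56×4.01)×4.01 = 19.59 m²; P = b + 2y√(1+z²) = 2.64 + 2×4.01×1.146 = 11.83 m.
Hydraulic radius R = A/P = 19.59/11.83 = 1.656 m.
Manning's equation: Q = (1/n) A R^(2/3) S^(1/2) = (1/0.014) × 19.59 × 1.656^(2/3) × 0.0057^(1/2) = 148 m³/s.

Q = 148 m³/s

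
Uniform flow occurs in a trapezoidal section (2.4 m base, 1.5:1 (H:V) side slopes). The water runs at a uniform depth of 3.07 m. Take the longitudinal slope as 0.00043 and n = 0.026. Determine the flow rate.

Q = 23.4 m³/s

With bottom width b = 2.4 m and side slope z = 1.5: A = (b + zy)y = (2.4 + 1.5×3.07)×3.07 = 21.51 m²; P = b + 2y√(1+z²) = 2.4 + 2×3.07×1.803 = 13.47 m.
Hydraulic radius R = A/P = 21.51/13.47 = 1.597 m.
Manning's equation: Q = (1/n) A R^(2/3) S^(1/2) = (1/0.026) × 21.51 × 1.597^(2/3) × 0.00043^(1/2) = 23.4 m³/s.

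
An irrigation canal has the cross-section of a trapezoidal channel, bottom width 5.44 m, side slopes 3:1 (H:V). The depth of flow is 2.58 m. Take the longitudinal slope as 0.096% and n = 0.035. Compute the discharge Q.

With bottom width b = 5.44 m and side slope z = 3: A = (b + zy)y = (5.44 + 3×2.58)×2.58 = 34 m²; P = b + 2y√(1+z²) = 5.44 + 2×2.58×3.162 = 21.76 m.
Hydraulic radius R = A/P = 34/21.76 = 1.563 m.
Manning's equation: Q = (1/n) A R^(2/3) S^(1/2) = (1/0.035) × 34 × 1.563^(2/3) × 0.00096^(1/2) = 40.5 m³/s.

Q = 40.5 m³/s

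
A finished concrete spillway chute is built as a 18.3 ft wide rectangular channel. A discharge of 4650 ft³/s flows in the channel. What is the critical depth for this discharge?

For a rectangular channel, critical depth y_c = (q²/g)^(1/3) where q = Q/b = 4650/18.3 = 254.1 ft²/s.
So y_c = (254.1²/32.2)^(1/3) = 12.6 ft.

y_c = 12.6 ft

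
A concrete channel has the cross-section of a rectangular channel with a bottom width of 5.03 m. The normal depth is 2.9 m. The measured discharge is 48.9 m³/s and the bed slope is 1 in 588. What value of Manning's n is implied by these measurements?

Flow area A = b·y = 5.03 × 2.9 = 14.59 m². Wetted perimeter P = b + 2y = 5.03 + 2×2.9 = 10.83 m.
Hydraulic radius R = A/P = 14.59/10.83 = 1.347 m.
Rearranging Manning's equation: n = (1/Q) A R^(2/3) S^(1/2) = (1/48.9) × 14.59 × 1.347^(2/3) × √0.001701 = 0.015.

n = 0.015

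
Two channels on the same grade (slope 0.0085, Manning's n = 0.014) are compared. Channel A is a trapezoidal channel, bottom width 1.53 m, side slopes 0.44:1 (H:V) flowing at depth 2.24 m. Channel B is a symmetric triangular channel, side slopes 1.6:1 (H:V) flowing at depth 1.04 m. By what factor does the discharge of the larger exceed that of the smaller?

5.15

Channel A: With bottom width b = 1.53 m and side slope z = 0.44: A = (b + zy)y = (1.53 + 0.44×2.24)×2.24 = 5.635 m²; P = b + 2y√(1+z²) = 1.53 + 2×2.24×1.093 = 6.424 m. Hydraulic radius R = A/P = 5.635/6.424 = 0.8771 m. Q_A = (1/0.014)·5.635·0.8771^(2/3)·√0.0085 = 34 m³/s.
Channel B: For a triangular section with side slope z = 1.6: A = zy² = 1.6×1.04² = 1.731 m²; P = 2y√(1+z²) = 2×1.04×1.887 = 3.925 m. Hydraulic radius R = A/P = 1.731/3.925 = 0.441 m. Q_B = (1/0.014)·1.731·0.441^(2/3)·√0.0085 = 6.602 m³/s.
The larger discharge is 34 m³/s and the smaller is 6.602 m³/s; the ratio is 5.15.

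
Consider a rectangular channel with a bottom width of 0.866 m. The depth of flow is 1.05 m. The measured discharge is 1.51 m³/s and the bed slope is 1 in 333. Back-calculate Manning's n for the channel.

n = 0.015

Flow area A = b·y = 0.866 × 1.05 = 0.9093 m². Wetted perimeter P = b + 2y = 0.866 + 2×1.05 = 2.966 m.
Hydraulic radius R = A/P = 0.9093/2.966 = 0.3066 m.
Rearranging Manning's equation: n = (1/Q) A R^(2/3) S^(1/2) = (1/1.51) × 0.9093 × 0.3066^(2/3) × √0.003003 = 0.015.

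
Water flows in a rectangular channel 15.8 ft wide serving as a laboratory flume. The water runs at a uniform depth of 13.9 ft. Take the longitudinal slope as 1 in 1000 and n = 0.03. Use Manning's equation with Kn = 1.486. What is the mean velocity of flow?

V = 4.6 ft/s

Flow area A = b·y = 15.8 × 13.9 = 219.6 ft². Wetted perimeter P = b + 2y = 15.8 + 2×13.9 = 43.6 ft.
Hydraulic radius R = A/P = 219.6/43.6 = 5.037 ft.
From Manning's equation, V = (1.486/n) R^(2/3) S^(1/2) = (1.486/0.03) × 5.037^(2/3) × 0.001^(1/2) = 4.6 ft/s.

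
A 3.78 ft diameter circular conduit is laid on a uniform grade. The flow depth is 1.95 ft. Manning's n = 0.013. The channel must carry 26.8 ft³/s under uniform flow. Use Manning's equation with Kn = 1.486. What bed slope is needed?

S = 0.00169

For a circular section of diameter D = 3.78 ft at depth y = 1.95 ft, the central angle is θ = 2 arccos(1 − 2y/D) = 3.205 rad. Then A = (D²/8)(θ − sin θ) = 5.838 ft² and P = Dθ/2 = 6.058 ft.
Hydraulic radius R = A/P = 5.838/6.058 = 0.9637 ft.
From Manning's equation, S = [nQ / (1.486 A R^(2/3))]² = [0.013 × 26.8 / (1.486 × 5.838 × 0.9637^(2/3))]² = 0.00169.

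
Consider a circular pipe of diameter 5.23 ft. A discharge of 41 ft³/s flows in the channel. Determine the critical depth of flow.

y_c = 1.76 ft

At critical depth, Q² T / (g A³) = 1, i.e. A³/T = Q²/g = 41²/32.2 = 52.2.
Trying y = 1.56 ft: A³/T = 32.49 — short.
Trying y = 2.16 ft: A³/T = 114 — over.
Trying y = 1.76 ft: A³/T = 51.82 — close enough.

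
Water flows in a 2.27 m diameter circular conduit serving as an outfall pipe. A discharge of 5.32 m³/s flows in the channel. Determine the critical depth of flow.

At critical depth, Q² T / (g A³) = 1, i.e. A³/T = Q²/g = 5.32²/9.81 = 2.885.
Try y = 0.735 m: A³/T = 0.6877 — low.
Try y = 1.16 m: A³/T = 3.967 — high.
Try y = 1.07 m: A³/T = 2.914 — matches.

y_c = 1.07 m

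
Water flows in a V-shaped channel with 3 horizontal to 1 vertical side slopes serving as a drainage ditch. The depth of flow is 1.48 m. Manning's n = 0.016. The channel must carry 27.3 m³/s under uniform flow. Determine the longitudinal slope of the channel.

S = 0.00708

For a triangular section with side slope z = 3: A = zy² = 3×1.48² = 6.571 m²; P = 2y√(1+z²) = 2×1.48×3.162 = 9.36 m.
Hydraulic radius R = A/P = 6.571/9.36 = 0.702 m.
From Manning's equation, S = [nQ / (1 A R^(2/3))]² = [0.016 × 27.3 / (1 × 6.571 × 0.702^(2/3))]² = 0.00708.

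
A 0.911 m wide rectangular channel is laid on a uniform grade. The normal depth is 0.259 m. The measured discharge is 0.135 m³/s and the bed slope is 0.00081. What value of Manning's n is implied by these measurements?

n = 0.015

Flow area A = b·y = 0.911 × 0.259 = 0.2359 m². Wetted perimeter P = b + 2y = 0.911 + 2×0.259 = 1.429 m.
Hydraulic radius R = A/P = 0.2359/1.429 = 0.1651 m.
Rearranging Manning's equation: n = (1/Q) A R^(2/3) S^(1/2) = (1/0.135) × 0.2359 × 0.1651^(2/3) × √0.00081 = 0.015.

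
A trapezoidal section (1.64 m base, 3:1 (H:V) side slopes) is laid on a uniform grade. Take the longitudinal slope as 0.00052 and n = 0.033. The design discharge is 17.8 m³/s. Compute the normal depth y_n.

y_n = 2.44 m

Manning's equation rearranged: A R^(2/3) = nQ / (1·√S) = 0.033 × 17.8 / (√0.00052) = 25.76.
At y = 2.64 m: A R^(2/3) = 31.23 — over.
At y = 1.79 m: A R^(2/3) = 12.28 — short.
At y = 2.44 m: A R^(2/3) = 25.78 — matches.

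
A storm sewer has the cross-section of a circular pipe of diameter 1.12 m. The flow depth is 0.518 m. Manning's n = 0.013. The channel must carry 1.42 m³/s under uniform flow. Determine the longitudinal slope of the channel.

S = 0.01

For a circular section of diameter D = 1.12 m at depth y = 0.518 m, the central angle is θ = 2 arccos(1 − 2y/D) = 2.991 rad. Then A = (D²/8)(θ − sin θ) = 0.4456 m² and P = Dθ/2 = 1.675 m.
Hydraulic radius R = A/P = 0.4456/1.675 = 0.266 m.
From Manning's equation, S = [nQ / (1 A R^(2/3))]² = [0.013 × 1.42 / (1 × 0.4456 × 0.266^(2/3))]² = 0.01.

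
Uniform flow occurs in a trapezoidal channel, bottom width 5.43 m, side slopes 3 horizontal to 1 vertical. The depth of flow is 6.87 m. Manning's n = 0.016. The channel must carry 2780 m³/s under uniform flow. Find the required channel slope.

With bottom width b = 5.43 m and side slope z = 3: A = (b + zy)y = (5.43 + 3×6.87)×6.87 = 178.9 m²; P = b + 2y√(1+z²) = 5.43 + 2×6.87×3.162 = 48.88 m.
Hydraulic radius R = A/P = 178.9/48.88 = 3.66 m.
From Manning's equation, S = [nQ / (1 A R^(2/3))]² = [0.016 × 2780 / (1 × 178.9 × 3.66^(2/3))]² = 0.011.

S = 0.011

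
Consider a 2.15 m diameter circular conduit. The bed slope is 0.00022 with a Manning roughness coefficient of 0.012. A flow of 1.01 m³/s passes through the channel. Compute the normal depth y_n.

y_n = 0.865 m

Manning's equation rearranged: A R^(2/3) = nQ / (1·√S) = 0.012 × 1.01 / (√0.00022) = 0.8171.
Try y = 0.942 m: A R^(2/3) = 0.9534 — over.
Try y = 0.865 m: A R^(2/3) = 0.8174 — ≈ 0.8171.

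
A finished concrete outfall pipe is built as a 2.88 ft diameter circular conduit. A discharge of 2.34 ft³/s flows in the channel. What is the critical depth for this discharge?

At critical depth, Q² T / (g A³) = 1, i.e. A³/T = Q²/g = 2.34²/32.2 = 0.17.
Trying y = 0.576 ft: A³/T = 0.3463 — high.
Trying y = 0.4 ft: A³/T = 0.08259 — low.
Trying y = 0.481 ft: A³/T = 0.1707 — close enough.

y_c = 0.481 ft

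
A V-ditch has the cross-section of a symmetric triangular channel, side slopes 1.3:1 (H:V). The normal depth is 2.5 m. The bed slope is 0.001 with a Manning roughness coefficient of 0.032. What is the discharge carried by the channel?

Q = 7.98 m³/s

For a triangular section with side slope z = 1.3: A = zy² = 1.3×2.5² = 8.125 m²; P = 2y√(1+z²) = 2×2.5×1.64 = 8.201 m.
Hydraulic radius R = A/P = 8.125/8.201 = 0.9908 m.
Manning's equation: Q = (1/n) A R^(2/3) S^(1/2) = (1/0.032) × 8.125 × 0.9908^(2/3) × 0.001^(1/2) = 7.98 m³/s.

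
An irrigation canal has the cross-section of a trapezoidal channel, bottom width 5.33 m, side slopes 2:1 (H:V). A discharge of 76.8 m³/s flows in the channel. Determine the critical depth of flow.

At critical depth, Q² T / (g A³) = 1, i.e. A³/T = Q²/g = 76.8²/9.81 = 601.2.
Try y = 2.55 m: A³/T = 1211 — high.
Try y = 1.87 m: A³/T = 380.9 — low.
Try y = 2.12 m: A³/T = 604.7 — matches.

y_c = 2.12 m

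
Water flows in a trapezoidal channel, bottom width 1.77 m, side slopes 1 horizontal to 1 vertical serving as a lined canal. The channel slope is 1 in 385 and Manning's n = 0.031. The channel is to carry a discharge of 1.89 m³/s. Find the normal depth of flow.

Manning's equation rearranged: A R^(2/3) = nQ / (1·√S) = 0.031 × 1.89 / (√0.002597) = 1.15.
At y = 0.52 m: A R^(2/3) = 0.6109 — short.
At y = 0.829 m: A R^(2/3) = 1.4 — over.
At y = 0.743 m: A R^(2/3) = 1.148 — ≈ 1.15.

y_n = 0.743 m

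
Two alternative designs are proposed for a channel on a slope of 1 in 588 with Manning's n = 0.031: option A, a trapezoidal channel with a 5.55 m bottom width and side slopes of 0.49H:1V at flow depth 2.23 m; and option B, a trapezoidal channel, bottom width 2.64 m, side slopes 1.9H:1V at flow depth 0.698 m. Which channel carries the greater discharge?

channel A

Channel A: With bottom width b = 5.55 m and side slope z = 0.49: A = (b + zy)y = (5.55 + 0.49×2.23)×2.23 = 14.81 m²; P = b + 2y√(1+z²) = 5.55 + 2×2.23×1.114 = 10.52 m. Hydraulic radius R = A/P = 14.81/10.52 = 1.409 m. Q_A = (1/0.031)·14.81·1.409^(2/3)·√0.001701 = 24.76 m³/s.
Channel B: With bottom width b = 2.64 m and side slope z = 1.9: A = (b + zy)y = (2.64 + 1.9×0.698)×0.698 = 2.768 m²; P = b + 2y√(1+z²) = 2.64 + 2×0.698×2.147 = 5.637 m. Hydraulic radius R = A/P = 2.768/5.637 = 0.4911 m. Q_B = (1/0.031)·2.768·0.4911^(2/3)·√0.001701 = 2.292 m³/s.
Q_A = 24.76 m³/s vs Q_B = 2.292 m³/s, so channel A carries more.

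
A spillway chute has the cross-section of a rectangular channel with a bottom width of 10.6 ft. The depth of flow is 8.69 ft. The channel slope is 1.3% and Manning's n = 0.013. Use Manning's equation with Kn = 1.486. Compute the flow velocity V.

V = 28.8 ft/s

Flow area A = b·y = 10.6 × 8.69 = 92.11 ft². Wetted perimeter P = b + 2y = 10.6 + 2×8.69 = 27.98 ft.
Hydraulic radius R = A/P = 92.11/27.98 = 3.292 ft.
From Manning's equation, V = (1.486/n) R^(2/3) S^(1/2) = (1.486/0.013) × 3.292^(2/3) × 0.013^(1/2) = 28.8 ft/s.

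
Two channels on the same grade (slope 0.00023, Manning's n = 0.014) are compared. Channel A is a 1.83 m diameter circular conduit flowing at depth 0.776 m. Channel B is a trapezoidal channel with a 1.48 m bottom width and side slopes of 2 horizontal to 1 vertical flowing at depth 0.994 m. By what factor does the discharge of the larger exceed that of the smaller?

Channel A: For a circular section of diameter D = 1.83 m at depth y = 0.776 m, the central angle is θ = 2 arccos(1 − 2y/D) = 2.837 rad. Then A = (D²/8)(θ − sin θ) = 1.062 m² and P = Dθ/2 = 2.595 m. Hydraulic radius R = A/P = 1.062/2.595 = 0.4091 m. Q_A = (1/0.014)·1.062·0.4091^(2/3)·√0.00023 = 0.6338 m³/s.
Channel B: With bottom width b = 1.48 m and side slope z = 2: A = (b + zy)y = (1.48 + 2×0.994)×0.994 = 3.447 m²; P = b + 2y√(1+z²) = 1.48 + 2×0.994×2.236 = 5.925 m. Hydraulic radius R = A/P = 3.447/5.925 = 0.5818 m. Q_B = (1/0.014)·3.447·0.5818^(2/3)·√0.00023 = 2.602 m³/s.
The larger discharge is 2.602 m³/s and the smaller is 0.6338 m³/s; the ratio is 4.11.

4.11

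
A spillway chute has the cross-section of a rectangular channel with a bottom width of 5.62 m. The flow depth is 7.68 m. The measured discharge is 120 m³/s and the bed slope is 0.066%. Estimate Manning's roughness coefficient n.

Flow area A = b·y = 5.62 × 7.68 = 43.16 m². Wetted perimeter P = b + 2y = 5.62 + 2×7.68 = 20.98 m.
Hydraulic radius R = A/P = 43.16/20.98 = 2.057 m.
Rearranging Manning's equation: n = (1/Q) A R^(2/3) S^(1/2) = (1/120) × 43.16 × 2.057^(2/3) × √0.00066 = 0.0149.

n = 0.0149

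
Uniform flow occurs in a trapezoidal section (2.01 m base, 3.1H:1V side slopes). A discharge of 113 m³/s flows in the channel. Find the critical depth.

At critical depth, Q² T / (g A³) = 1, i.e. A³/T = Q²/g = 113²/9.81 = 1302.
At y = 1.91 m: A³/T = 250.9 — too small.
At y = 3.05 m: A³/T = 2044 — too large.
At y = 2.76 m: A³/T = 1297 — close enough.

y_c = 2.76 m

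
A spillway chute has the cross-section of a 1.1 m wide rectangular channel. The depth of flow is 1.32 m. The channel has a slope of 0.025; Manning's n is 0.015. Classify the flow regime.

Flow area A = b·y = 1.1 × 1.32 = 1.452 m². Wetted perimeter P = b + 2y = 1.1 + 2×1.32 = 3.74 m.
Hydraulic radius R = A/P = 1.452/3.74 = 0.3882 m.
V = (1/n) R^(2/3) √S = (1/0.015) × 0.3882^(2/3) × √0.025 = 5.61 m/s. Hydraulic depth D_h = A/T = 1.452/1.1 = 1.32 m.
Froude number Fr = V/√(g·D_h) = 5.61/√(9.81×1.32) = 1.56, which is greater than 1, so the flow is supercritical.

supercritical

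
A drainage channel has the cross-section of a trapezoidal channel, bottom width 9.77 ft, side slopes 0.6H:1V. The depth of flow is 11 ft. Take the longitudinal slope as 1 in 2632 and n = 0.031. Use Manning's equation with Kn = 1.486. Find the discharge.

With bottom width b = 9.77 ft and side slope z = 0.6: A = (b + zy)y = (9.77 + 0.6×11)×11 = 180.1 ft²; P = b + 2y√(1+z²) = 9.77 + 2×11×1.166 = 35.43 ft.
Hydraulic radius R = A/P = 180.1/35.43 = 5.083 ft.
Manning's equation: Q = (1.486/n) A R^(2/3) S^(1/2) = (1.486/0.031) × 180.1 × 5.083^(2/3) × 0.0003799^(1/2) = 497 ft³/s.

Q = 497 ft³/s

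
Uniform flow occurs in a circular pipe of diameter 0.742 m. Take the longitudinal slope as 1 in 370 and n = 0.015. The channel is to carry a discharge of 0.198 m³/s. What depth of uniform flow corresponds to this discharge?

y_n = 0.329 m

Manning's equation rearranged: A R^(2/3) = nQ / (1·√S) = 0.015 × 0.198 / (√0.002703) = 0.05713.
At y = 0.393 m: A R^(2/3) = 0.07745 — high.
At y = 0.241 m: A R^(2/3) = 0.03209 — low.
At y = 0.329 m: A R^(2/3) = 0.05707 — matches.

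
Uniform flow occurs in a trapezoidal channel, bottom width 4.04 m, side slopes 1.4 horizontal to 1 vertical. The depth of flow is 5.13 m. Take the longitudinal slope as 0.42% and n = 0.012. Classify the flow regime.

supercritical

With bottom width b = 4.04 m and side slope z = 1.4: A = (b + zy)y = (4.04 + 1.4×5.13)×5.13 = 57.57 m²; P = b + 2y√(1+z²) = 4.04 + 2×5.13×1.72 = 21.69 m.
Hydraulic radius R = A/P = 57.57/21.69 = 2.654 m.
V = (1/n) R^(2/3) √S = (1/0.012) × 2.654^(2/3) × √0.0042 = 10.35 m/s. Hydraulic depth D_h = A/T = 57.57/18.4 = 3.128 m.
Froude number Fr = V/√(g·D_h) = 10.35/√(9.81×3.128) = 1.87, which is greater than 1, so the flow is supercritical.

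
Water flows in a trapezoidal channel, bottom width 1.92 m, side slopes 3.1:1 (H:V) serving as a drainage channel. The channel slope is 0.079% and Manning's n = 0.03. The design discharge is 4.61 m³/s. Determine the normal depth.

Manning's equation rearranged: A R^(2/3) = nQ / (1·√S) = 0.03 × 4.61 / (√0.00079) = 4.92.
Trying y = 0.8 m: A R^(2/3) = 2.198 — short.
Trying y = 1.28 m: A R^(2/3) = 6.136 — over.
Trying y = 1.16 m: A R^(2/3) = 4.924 — close enough.

y_n = 1.16 m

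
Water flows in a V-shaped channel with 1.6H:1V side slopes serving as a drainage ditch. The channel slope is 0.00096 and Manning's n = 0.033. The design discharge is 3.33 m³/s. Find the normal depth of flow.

y_n = 1.67 m

Manning's equation rearranged: A R^(2/3) = nQ / (1·√S) = 0.033 × 3.33 / (√0.00096) = 3.547.
Try y = 1.45 m: A R^(2/3) = 2.432 — short.
Try y = 2.09 m: A R^(2/3) = 6.448 — over.
Try y = 1.67 m: A R^(2/3) = 3.545 — ≈ 3.547.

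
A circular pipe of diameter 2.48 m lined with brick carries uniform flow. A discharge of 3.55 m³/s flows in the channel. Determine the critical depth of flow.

At critical depth, Q² T / (g A³) = 1, i.e. A³/T = Q²/g = 3.55²/9.81 = 1.285.
Try y = 0.582 m: A³/T = 0.3064 — too small.
Try y = 0.993 m: A³/T = 2.427 — too large.
Try y = 0.842 m: A³/T = 1.286 — ≈ 1.285.

y_c = 0.842 m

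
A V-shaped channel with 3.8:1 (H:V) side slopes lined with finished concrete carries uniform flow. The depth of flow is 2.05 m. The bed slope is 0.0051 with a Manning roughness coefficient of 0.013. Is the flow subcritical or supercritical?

For a triangular section with side slope z = 3.8: A = zy² = 3.8×2.05² = 15.97 m²; P = 2y√(1+z²) = 2×2.05×3.929 = 16.11 m.
Hydraulic radius R = A/P = 15.97/16.11 = 0.9913 m.
V = (1/n) R^(2/3) √S = (1/0.013) × 0.9913^(2/3) × √0.0051 = 5.461 m/s. Hydraulic depth D_h = A/T = 15.97/15.58 = 1.025 m.
Froude number Fr = V/√(g·D_h) = 5.461/√(9.81×1.025) = 1.72, which is greater than 1, so the flow is supercritical.

supercritical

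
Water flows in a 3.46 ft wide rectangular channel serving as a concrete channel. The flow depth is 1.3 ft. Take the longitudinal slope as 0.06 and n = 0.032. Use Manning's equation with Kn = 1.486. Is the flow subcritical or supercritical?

Flow area A = b·y = 3.46 × 1.3 = 4.498 ft². Wetted perimeter P = b + 2y = 3.46 + 2×1.3 = 6.06 ft.
Hydraulic radius R = A/P = 4.498/6.06 = 0.7422 ft.
V = (1.486/n) R^(2/3) √S = (1.486/0.032) × 0.7422^(2/3) × √0.06 = 9.325 ft/s. Hydraulic depth D_h = A/T = 4.498/3.46 = 1.3 ft.
Froude number Fr = V/√(g·D_h) = 9.325/√(32.2×1.3) = 1.44, which is greater than 1, so the flow is supercritical.

supercritical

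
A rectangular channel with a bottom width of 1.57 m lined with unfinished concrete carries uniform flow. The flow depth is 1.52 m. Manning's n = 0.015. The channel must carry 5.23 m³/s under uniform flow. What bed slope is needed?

Flow area A = b·y = 1.57 × 1.52 = 2.386 m². Wetted perimeter P = b + 2y = 1.57 + 2×1.52 = 4.61 m.
Hydraulic radius R = A/P = 2.386/4.61 = 0.5177 m.
From Manning's equation, S = [nQ / (1 A R^(2/3))]² = [0.015 × 5.23 / (1 × 2.386 × 0.5177^(2/3))]² = 0.0026.

S = 0.0026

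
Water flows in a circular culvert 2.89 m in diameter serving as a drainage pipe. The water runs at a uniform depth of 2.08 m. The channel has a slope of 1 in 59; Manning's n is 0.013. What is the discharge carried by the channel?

For a circular section of diameter D = 2.89 m at depth y = 2.08 m, the central angle is θ = 2 arccos(1 − 2y/D) = 4.052 rad. Then A = (D²/8)(θ − sin θ) = 5.054 m² and P = Dθ/2 = 5.855 m.
Hydraulic radius R = A/P = 5.054/5.855 = 0.8633 m.
Manning's equation: Q = (1/n) A R^(2/3) S^(1/2) = (1/0.013) × 5.054 × 0.8633^(2/3) × 0.01695^(1/2) = 45.9 m³/s.

Q = 45.9 m³/s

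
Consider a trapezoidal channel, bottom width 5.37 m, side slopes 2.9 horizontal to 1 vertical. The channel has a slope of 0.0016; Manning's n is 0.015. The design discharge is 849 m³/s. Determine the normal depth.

y_n = 6.16 m

Manning's equation rearranged: A R^(2/3) = nQ / (1·√S) = 0.015 × 849 / (√0.0016) = 318.4.
Try y = 7.47 m: A R^(2/3) = 504.1 — too large.
Try y = 4.59 m: A R^(2/3) = 160.3 — too small.
Try y = 6.16 m: A R^(2/3) = 318.3 — ≈ 318.4.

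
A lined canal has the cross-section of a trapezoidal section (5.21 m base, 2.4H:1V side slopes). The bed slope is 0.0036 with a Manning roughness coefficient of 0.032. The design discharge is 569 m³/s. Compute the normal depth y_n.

y_n = 6.44 m

Manning's equation rearranged: A R^(2/3) = nQ / (1·√S) = 0.032 × 569 / (√0.0036) = 303.5.
Trying y = 7.42 m: A R^(2/3) = 423.2 — over.
Trying y = 6.44 m: A R^(2/3) = 303.2 — matches.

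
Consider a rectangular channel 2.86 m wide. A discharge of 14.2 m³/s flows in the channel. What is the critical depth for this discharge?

y_c = 1.36 m

For a rectangular channel, critical depth y_c = (q²/g)^(1/3) where q = Q/b = 14.2/2.86 = 4.965 m²/s.
So y_c = (4.965²/9.81)^(1/3) = 1.36 m.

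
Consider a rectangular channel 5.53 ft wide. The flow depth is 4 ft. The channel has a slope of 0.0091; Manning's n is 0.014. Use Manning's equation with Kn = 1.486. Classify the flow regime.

supercritical

Flow area A = b·y = 5.53 × 4 = 22.12 ft². Wetted perimeter P = b + 2y = 5.53 + 2×4 = 13.53 ft.
Hydraulic radius R = A/P = 22.12/13.53 = 1.635 ft.
V = (1.486/n) R^(2/3) √S = (1.486/0.014) × 1.635^(2/3) × √0.0091 = 14.05 ft/s. Hydraulic depth D_h = A/T = 22.12/5.53 = 4 ft.
Froude number Fr = V/√(g·D_h) = 14.05/√(32.2×4) = 1.24, which is greater than 1, so the flow is supercritical.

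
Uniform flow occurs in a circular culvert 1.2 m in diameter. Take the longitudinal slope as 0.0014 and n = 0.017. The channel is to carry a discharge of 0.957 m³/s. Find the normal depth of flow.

Manning's equation rearranged: A R^(2/3) = nQ / (1·√S) = 0.017 × 0.957 / (√0.0014) = 0.4348.
Trying y = 0.596 m: A R^(2/3) = 0.2506 — too small.
Trying y = 1 m: A R^(2/3) = 0.5142 — too large.
Trying y = 0.856 m: A R^(2/3) = 0.4348 — close enough.

y_n = 0.856 m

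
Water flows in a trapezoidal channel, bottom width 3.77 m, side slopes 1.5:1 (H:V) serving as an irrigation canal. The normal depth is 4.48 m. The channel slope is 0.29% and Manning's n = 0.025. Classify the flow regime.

With bottom width b = 3.77 m and side slope z = 1.5: A = (b + zy)y = (3.77 + 1.5×4.48)×4.48 = 47 m²; P = b + 2y√(1+z²) = 3.77 + 2×4.48×1.803 = 19.92 m.
Hydraulic radius R = A/P = 47/19.92 = 2.359 m.
V = (1/n) R^(2/3) √S = (1/0.025) × 2.359^(2/3) × √0.0029 = 3.817 m/s. Hydraulic depth D_h = A/T = 47/17.21 = 2.731 m.
Froude number Fr = V/√(g·D_h) = 3.817/√(9.81×2.731) = 0.737, which is less than 1, so the flow is subcritical.

subcritical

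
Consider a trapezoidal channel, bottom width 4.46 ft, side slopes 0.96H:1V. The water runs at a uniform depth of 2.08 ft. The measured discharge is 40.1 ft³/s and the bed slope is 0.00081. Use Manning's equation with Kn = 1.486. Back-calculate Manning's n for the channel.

n = 0.017

With bottom width b = 4.46 ft and side slope z = 0.96: A = (b + zy)y = (4.46 + 0.96×2.08)×2.08 = 13.43 ft²; P = b + 2y√(1+z²) = 4.46 + 2×2.08×1.386 = 10.23 ft.
Hydraulic radius R = A/P = 13.43/10.23 = 1.313 ft.
Rearranging Manning's equation: n = (1.486/Q) A R^(2/3) S^(1/2) = (1.486/40.1) × 13.43 × 1.313^(2/3) × √0.00081 = 0.017.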